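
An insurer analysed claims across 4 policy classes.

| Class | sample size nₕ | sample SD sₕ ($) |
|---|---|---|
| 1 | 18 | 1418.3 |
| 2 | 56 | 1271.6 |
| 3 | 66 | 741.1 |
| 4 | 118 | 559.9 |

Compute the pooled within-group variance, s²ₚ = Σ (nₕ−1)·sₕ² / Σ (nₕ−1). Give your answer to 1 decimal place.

1: (18−1)·1418.3² = 17·2011574.89 = 34196773.13
2: (56−1)·1271.6² = 55·1616966.56 = 88933160.8
3: (66−1)·741.1² = 65·549229.21 = 35699898.65
4: (118−1)·559.9² = 117·313488.01 = 36678097.17
Numerator = 195507929.75; denominator = Σ(nₕ−1) = 254.
s²ₚ = 195507929.75/254 = 769716.259... → 769716.3.

769716.3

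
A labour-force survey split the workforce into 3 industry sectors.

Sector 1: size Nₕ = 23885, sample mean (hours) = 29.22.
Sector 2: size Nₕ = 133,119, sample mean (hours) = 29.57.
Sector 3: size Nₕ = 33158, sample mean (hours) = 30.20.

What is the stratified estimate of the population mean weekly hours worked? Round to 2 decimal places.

N = 23885 + 133119 + 33158 = 190162.
Overall mean = Σ (Nₕ/N)·x̄ₕ — weight by population share, not a simple average.
Σ Nₕx̄ₕ = 23885·29.22 + 133119·29.57 + 33158·30.20 = 697919.7 + 3936328.83 + 1001371.6 = 5635620.13.
Divide by N: 5635620.13 / 190162 = 29.6359... → 29.64.

29.64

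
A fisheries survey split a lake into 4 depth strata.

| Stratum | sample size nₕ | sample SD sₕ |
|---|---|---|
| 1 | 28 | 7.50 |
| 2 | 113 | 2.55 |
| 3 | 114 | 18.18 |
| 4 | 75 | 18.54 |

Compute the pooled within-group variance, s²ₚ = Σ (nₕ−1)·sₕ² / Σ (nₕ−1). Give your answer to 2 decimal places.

199.48

1: (28−1)·7.50² = 27·56.25 = 1518.75
2: (113−1)·2.55² = 112·6.5025 = 728.28
3: (114−1)·18.18² = 113·330.5124 = 37347.9012
4: (75−1)·18.54² = 74·343.7316 = 25436.1384
Numerator = 65031.0696; denominator = Σ(nₕ−1) = 326.
s²ₚ = 65031.0696/326 = 199.4818... → 199.48.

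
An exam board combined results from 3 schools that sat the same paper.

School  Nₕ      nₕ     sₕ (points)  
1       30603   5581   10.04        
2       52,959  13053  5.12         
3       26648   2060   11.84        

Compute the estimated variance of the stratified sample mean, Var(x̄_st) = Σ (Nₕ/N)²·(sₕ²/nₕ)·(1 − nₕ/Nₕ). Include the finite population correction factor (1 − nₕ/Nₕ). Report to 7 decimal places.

0.0051591

N = 110210; Wₕ = Nₕ/N.
school 1: (30603/110210)²·10.04²/5581·(1 − 5581/30603) = 0.0011386740
school 2: (52959/110210)²·5.12²/13053·(1 − 13053/52959) = 0.0003494343
school 3: (26648/110210)²·11.84²/2060·(1 − 2060/26648) = 0.0036709799
Sum = 0.0051590882 → 0.0051591.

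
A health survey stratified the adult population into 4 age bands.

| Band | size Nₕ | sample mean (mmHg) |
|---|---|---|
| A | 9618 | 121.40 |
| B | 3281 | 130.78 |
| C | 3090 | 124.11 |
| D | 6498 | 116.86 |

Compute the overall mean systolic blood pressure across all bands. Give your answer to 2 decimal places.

121.83

N = 22487; weights Wₕ = Nₕ/N = (0.4277, 0.1459, 0.1374, 0.2890).
x̄_st = Σ Wₕ·x̄ₕ = 0.4277·121.40 + 0.1459·130.78 + 0.1374·124.11 + 0.2890·116.86 ≈ 121.8291...
→ 121.83.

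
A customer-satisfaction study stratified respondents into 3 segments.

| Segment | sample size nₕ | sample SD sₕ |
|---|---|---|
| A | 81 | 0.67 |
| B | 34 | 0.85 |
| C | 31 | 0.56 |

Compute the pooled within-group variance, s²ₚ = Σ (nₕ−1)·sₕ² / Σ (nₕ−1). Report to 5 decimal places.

A: (81−1)·0.67² = 80·0.4489 = 35.912
B: (34−1)·0.85² = 33·0.7225 = 23.8425
C: (31−1)·0.56² = 30·0.3136 = 9.408
Numerator = 69.1625; denominator = Σ(nₕ−1) = 143.
s²ₚ = 69.1625/143 = 0.4836538... → 0.48365.

0.48365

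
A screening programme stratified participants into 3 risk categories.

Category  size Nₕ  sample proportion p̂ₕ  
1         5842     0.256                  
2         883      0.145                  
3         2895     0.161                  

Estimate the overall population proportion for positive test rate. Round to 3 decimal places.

N = 5842 + 883 + 2895 = 9620.
Overall proportion = Σ (Nₕ/N)·p̂ₕ.
Σ Nₕp̂ₕ = 1495.552 + 128.035 + 466.095 = 2089.682.
2089.682 / 9620 = 0.21722... → 0.217.

0.217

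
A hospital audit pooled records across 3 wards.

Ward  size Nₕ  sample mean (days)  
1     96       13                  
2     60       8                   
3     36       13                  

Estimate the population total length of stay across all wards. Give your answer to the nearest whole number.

1: 96·13 = 1248
2: 60·8 = 480
3: 36·13 = 468
τ̂ = Σ Nₕx̄ₕ = 2196.

2196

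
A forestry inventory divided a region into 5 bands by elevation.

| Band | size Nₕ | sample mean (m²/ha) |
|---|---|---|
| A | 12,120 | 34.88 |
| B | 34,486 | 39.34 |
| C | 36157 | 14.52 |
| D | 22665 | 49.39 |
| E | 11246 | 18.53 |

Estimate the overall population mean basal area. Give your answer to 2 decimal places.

N = 116674; weights Wₕ = Nₕ/N = (0.1039, 0.2956, 0.3099, 0.1943, 0.0964).
x̄_st = Σ Wₕ·x̄ₕ = 0.1039·34.88 + 0.2956·39.34 + 0.3099·14.52 + 0.1943·49.39 + 0.0964·18.53 ≈ 31.1315...
→ 31.13.

31.13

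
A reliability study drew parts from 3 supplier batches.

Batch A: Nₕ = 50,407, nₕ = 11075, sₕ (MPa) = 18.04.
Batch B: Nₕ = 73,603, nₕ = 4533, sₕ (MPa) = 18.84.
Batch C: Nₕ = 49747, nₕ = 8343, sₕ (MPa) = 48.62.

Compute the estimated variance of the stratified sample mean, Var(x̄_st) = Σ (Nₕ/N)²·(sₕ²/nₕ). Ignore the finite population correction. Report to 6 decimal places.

N = 173757. Term for each stratum: Wₕ²sₕ²/nₕ.
Var(x̄_st) = 0.002473013 + 0.014050200 + 0.023225060 = 0.039748272 → 0.039748.

0.039748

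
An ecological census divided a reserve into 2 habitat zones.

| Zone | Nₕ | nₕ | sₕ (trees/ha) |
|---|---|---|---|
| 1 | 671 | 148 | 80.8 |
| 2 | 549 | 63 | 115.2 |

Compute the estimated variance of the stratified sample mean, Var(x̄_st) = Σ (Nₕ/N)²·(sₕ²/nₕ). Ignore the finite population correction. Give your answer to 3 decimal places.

56.001

N = 1220. Term for each stratum: Wₕ²sₕ²/nₕ.
Var(x̄_st) = 13.344011 + 42.656914 = 56.000925 → 56.001.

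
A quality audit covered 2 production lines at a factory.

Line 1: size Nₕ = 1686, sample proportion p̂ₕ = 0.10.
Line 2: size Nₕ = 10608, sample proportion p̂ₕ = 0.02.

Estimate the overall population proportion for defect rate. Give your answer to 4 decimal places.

N = 1686 + 10608 = 12294.
Overall proportion = Σ (Nₕ/N)·p̂ₕ.
Σ Nₕp̂ₕ = 168.6 + 212.16 = 380.76.
380.76 / 12294 = 0.030971... → 0.0310.

0.0310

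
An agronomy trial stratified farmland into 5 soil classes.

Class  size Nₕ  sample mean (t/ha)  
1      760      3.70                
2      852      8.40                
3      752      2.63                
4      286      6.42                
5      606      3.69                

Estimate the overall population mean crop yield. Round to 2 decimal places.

x̄_st = (Σ Nₕx̄ₕ) / (Σ Nₕ) = (760·3.70 + 852·8.40 + 752·2.63 + 286·6.42 + 606·3.69) / 3256
= 16018.82 / 3256 = 4.9198... → 4.92.

4.92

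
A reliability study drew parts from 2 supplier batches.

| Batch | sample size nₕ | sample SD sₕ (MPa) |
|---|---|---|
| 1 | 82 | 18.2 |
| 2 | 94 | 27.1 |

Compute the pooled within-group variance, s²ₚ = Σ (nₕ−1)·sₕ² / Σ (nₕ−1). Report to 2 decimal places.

546.73

1: (82−1)·18.2² = 81·331.24 = 26830.44
2: (94−1)·27.1² = 93·734.41 = 68300.13
Numerator = 95130.57; denominator = Σ(nₕ−1) = 174.
s²ₚ = 95130.57/174 = 546.7274... → 546.73.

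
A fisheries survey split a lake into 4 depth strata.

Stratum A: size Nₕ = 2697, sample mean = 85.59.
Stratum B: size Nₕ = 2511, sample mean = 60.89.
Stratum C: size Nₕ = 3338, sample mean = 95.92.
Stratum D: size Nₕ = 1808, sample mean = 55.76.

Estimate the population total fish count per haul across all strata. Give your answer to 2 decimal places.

804726.06

A: 2697·85.59 = 230836.23
B: 2511·60.89 = 152894.79
C: 3338·95.92 = 320180.96
D: 1808·55.76 = 100814.08
τ̂ = Σ Nₕx̄ₕ = 804726.06.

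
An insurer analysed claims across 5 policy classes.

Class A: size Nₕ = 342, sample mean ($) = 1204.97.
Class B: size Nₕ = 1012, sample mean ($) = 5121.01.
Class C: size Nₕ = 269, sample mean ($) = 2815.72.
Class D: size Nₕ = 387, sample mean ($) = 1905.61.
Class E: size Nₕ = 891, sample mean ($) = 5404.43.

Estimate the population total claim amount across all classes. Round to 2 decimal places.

A: 342·1204.97 = 412099.74
B: 1012·5121.01 = 5182462.12
C: 269·2815.72 = 757428.68
D: 387·1905.61 = 737471.07
E: 891·5404.43 = 4815347.13
τ̂ = Σ Nₕx̄ₕ = 11904808.74.

11904808.74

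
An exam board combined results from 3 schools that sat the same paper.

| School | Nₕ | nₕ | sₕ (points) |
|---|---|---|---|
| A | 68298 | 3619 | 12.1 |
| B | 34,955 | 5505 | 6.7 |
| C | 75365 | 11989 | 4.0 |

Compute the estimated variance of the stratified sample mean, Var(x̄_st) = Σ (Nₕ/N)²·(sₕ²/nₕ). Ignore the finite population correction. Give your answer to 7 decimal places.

0.0064648

N = 178618; Wₕ = Nₕ/N.
school A: (68298/178618)²·12.1²/3619 = 0.0059149038
school B: (34955/178618)²·6.7²/5505 = 0.0003122917
school C: (75365/178618)²·4.0²/11989 = 0.0002375888
Sum = 0.0064647843 → 0.0064648.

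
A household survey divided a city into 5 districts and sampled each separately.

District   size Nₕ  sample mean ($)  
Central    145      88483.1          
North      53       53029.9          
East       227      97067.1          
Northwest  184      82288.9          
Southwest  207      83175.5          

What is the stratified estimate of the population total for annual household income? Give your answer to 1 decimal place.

Estimate total by summing Nₕ·x̄ₕ over strata.
145·88483.1 + 53·53029.9 + 227·97067.1 + 184·82288.9 + 207·83175.5 = 12830049.5 + 2810584.7 + 22034231.7 + 15141157.6 + 17217328.5 = 70033352.0.

70033352.0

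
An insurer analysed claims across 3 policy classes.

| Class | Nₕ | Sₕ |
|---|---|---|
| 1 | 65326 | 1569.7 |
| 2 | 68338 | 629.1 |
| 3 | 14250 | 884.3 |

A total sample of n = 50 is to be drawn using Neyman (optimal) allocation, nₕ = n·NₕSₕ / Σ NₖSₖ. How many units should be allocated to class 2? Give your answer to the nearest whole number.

14

1: NₕSₕ = 65326·1569.7 = 102542222.2
2: NₕSₕ = 68338·629.1 = 42991435.8
3: NₕSₕ = 14250·884.3 = 12601275
Σ NₕSₕ = 158134933.
n_2 = 50·42991435.8/158134933 = 13.593... → 14.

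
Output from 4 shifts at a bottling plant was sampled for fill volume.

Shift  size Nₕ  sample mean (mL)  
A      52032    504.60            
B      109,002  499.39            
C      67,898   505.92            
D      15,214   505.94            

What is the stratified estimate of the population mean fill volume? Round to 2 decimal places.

502.72

N = 52032 + 109002 + 67898 + 15214 = 244146.
Weight each subgroup mean by Nₕ/N and sum.
Σ Nₕx̄ₕ = 52032·504.60 + 109002·499.39 + 67898·505.92 + 15214·505.94 = 26255347.2 + 54434508.78 + 34350956.16 + 7697371.16 = 122738183.3.
Divide by N: 122738183.3 / 244146 = 502.7245... → 502.72.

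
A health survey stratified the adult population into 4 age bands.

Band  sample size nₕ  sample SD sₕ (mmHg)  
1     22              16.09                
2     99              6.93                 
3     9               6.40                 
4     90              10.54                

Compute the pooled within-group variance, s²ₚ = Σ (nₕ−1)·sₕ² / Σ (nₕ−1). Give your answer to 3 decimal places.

94.250

1: (22−1)·16.09² = 21·258.8881 = 5436.6501
2: (99−1)·6.93² = 98·48.0249 = 4706.4402
3: (9−1)·6.40² = 8·40.96 = 327.68
4: (90−1)·10.54² = 89·111.0916 = 9887.1524
Numerator = 20357.9227; denominator = Σ(nₕ−1) = 216.
s²ₚ = 20357.9227/216 = 94.24964... → 94.250.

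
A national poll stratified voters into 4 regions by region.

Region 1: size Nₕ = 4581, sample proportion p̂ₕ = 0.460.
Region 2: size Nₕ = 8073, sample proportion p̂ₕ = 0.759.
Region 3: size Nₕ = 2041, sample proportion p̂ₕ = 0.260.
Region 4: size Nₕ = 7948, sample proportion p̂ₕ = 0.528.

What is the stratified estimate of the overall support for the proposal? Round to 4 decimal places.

0.5724

Wₕ = Nₕ/N with N = 22643: 0.2023, 0.3565, 0.0901, 0.3510.
p̂_st = 0.2023·0.460 + 0.3565·0.759 + 0.0901·0.260 + 0.3510·0.528 ≈ 0.572445... → 0.5724.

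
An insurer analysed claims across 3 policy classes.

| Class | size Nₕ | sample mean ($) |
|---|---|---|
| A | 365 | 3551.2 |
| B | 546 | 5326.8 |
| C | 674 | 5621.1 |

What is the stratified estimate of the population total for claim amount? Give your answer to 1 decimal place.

A: 365·3551.2 = 1296188
B: 546·5326.8 = 2908432.8
C: 674·5621.1 = 3788621.4
τ̂ = Σ Nₕx̄ₕ = 7993242.2.

7993242.2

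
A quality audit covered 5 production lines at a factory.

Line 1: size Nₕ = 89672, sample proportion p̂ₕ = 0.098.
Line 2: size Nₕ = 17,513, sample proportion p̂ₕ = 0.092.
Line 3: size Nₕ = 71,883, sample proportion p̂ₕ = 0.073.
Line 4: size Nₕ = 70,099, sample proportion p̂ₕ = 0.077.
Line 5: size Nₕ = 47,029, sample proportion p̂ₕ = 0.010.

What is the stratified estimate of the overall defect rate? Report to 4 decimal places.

0.0726

Wₕ = Nₕ/N with N = 296196: 0.3027, 0.0591, 0.2427, 0.2367, 0.1588.
p̂_st = 0.3027·0.098 + 0.0591·0.092 + 0.2427·0.073 + 0.2367·0.077 + 0.1588·0.010 ≈ 0.072636... → 0.0726.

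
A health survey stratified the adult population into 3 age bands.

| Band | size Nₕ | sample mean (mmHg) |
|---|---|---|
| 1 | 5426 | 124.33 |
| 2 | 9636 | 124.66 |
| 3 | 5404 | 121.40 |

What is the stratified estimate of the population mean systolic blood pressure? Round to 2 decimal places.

123.71

x̄_st = (Σ Nₕx̄ₕ) / (Σ Nₕ) = (5426·124.33 + 9636·124.66 + 5404·121.40) / 20466
= 2531883.94 / 20466 = 123.7117... → 123.71.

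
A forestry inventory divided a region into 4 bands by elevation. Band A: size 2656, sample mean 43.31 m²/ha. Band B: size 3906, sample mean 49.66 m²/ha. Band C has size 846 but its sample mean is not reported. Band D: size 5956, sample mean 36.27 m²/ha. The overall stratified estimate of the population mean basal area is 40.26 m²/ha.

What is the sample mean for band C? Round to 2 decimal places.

15.37

N = 2656 + 3906 + 846 + 5956 = 13364.
Overall total = μ·N = 40.26·13364 = 538034.64.
Subtract the known strata: 2656·43.31 + 3906·49.66 + 5956·36.27 = 525027.44.
Remaining total for band C: 538034.64 − 525027.44 = 13007.2.
Divide by its size: 13007.2 / 846 = 15.3749... → 15.37.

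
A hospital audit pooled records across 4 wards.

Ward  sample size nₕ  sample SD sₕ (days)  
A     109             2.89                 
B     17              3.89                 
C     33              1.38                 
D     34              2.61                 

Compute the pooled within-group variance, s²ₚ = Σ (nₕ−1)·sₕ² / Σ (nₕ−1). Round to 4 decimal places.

7.5655

A: (109−1)·2.89² = 108·8.3521 = 902.0268
B: (17−1)·3.89² = 16·15.1321 = 242.1136
C: (33−1)·1.38² = 32·1.9044 = 60.9408
D: (34−1)·2.61² = 33·6.8121 = 224.7993
Numerator = 1429.8805; denominator = Σ(nₕ−1) = 189.
s²ₚ = 1429.8805/189 = 7.565505... → 7.5655.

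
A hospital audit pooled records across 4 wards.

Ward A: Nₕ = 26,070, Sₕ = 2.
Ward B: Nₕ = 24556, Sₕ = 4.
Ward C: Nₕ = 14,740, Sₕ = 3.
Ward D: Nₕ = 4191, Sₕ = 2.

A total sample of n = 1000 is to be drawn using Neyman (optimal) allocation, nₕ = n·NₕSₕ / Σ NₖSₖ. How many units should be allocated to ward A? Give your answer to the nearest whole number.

257

Σ NₕSₕ = 26070·2 + 24556·4 + 14740·3 + 4191·2 = 202966.
Share for A: 52140/202966 = 0.25689.
n_A = 1000 × 0.25689 = 256.890... → 257.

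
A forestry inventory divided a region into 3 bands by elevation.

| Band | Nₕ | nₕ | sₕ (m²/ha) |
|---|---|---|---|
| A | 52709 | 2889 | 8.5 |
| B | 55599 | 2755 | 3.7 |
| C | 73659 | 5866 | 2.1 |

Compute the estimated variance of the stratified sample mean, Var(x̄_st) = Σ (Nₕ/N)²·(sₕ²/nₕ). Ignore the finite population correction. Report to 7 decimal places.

N = 181967. Term for each stratum: Wₕ²sₕ²/nₕ.
Var(x̄_st) = 0.0020983339 + 0.0004639066 + 0.0001231864 = 0.0026854269 → 0.0026854.

0.0026854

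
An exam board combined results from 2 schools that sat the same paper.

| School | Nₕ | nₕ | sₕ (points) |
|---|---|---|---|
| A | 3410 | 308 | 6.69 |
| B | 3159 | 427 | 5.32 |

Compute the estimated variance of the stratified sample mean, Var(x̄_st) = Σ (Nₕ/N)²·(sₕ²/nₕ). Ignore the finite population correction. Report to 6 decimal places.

N = 6569. Term for each stratum: Wₕ²sₕ²/nₕ.
Var(x̄_st) = 0.039157211 + 0.015328375 = 0.054485586 → 0.054486.

0.054486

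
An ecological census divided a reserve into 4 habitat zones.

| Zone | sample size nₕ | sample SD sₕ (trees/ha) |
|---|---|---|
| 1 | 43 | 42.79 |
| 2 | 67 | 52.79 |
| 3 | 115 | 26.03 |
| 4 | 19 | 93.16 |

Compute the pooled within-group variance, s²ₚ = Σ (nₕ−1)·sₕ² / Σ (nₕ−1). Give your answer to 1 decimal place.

1: (43−1)·42.79² = 42·1830.9841 = 76901.3322
2: (67−1)·52.79² = 66·2786.7841 = 183927.7506
3: (115−1)·26.03² = 114·677.5609 = 77241.9426
4: (19−1)·93.16² = 18·8678.7856 = 156218.1408
Numerator = 494289.1662; denominator = Σ(nₕ−1) = 240.
s²ₚ = 494289.1662/240 = 2059.538... → 2059.5.

2059.5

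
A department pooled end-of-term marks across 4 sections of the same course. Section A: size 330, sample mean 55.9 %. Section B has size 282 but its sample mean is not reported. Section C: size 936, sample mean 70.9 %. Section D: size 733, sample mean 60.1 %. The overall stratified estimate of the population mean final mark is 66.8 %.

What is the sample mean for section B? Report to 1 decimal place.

83.4

N = 330 + 282 + 936 + 733 = 2281.
Overall total = μ·N = 66.8·2281 = 152370.8.
Subtract the known strata: 330·55.9 + 936·70.9 + 733·60.1 = 128862.7.
Remaining total for section B: 152370.8 − 128862.7 = 23508.1.
Divide by its size: 23508.1 / 282 = 83.362... → 83.4.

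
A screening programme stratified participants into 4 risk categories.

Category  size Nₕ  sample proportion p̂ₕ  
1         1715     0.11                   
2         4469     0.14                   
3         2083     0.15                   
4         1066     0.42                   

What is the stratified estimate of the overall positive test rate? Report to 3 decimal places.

0.169

N = 1715 + 4469 + 2083 + 1066 = 9333.
Overall proportion = Σ (Nₕ/N)·p̂ₕ.
Σ Nₕp̂ₕ = 188.65 + 625.66 + 312.45 + 447.72 = 1574.48.
1574.48 / 9333 = 0.16870... → 0.169.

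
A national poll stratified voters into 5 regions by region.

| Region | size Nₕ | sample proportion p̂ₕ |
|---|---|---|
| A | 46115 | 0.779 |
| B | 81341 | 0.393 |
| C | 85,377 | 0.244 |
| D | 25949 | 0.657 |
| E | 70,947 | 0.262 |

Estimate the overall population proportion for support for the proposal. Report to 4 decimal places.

Wₕ = Nₕ/N with N = 309729: 0.1489, 0.2626, 0.2757, 0.0838, 0.2291.
p̂_st = 0.1489·0.779 + 0.2626·0.393 + 0.2757·0.244 + 0.0838·0.657 + 0.2291·0.262 ≈ 0.401510... → 0.4015.

0.4015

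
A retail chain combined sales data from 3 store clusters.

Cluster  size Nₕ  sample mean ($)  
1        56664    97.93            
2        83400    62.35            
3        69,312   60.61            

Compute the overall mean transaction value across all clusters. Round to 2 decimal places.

N = 56664 + 83400 + 69312 = 209376.
Weight each subgroup mean by Nₕ/N and sum.
Σ Nₕx̄ₕ = 56664·97.93 + 83400·62.35 + 69312·60.61 = 5549105.52 + 5199990 + 4201000.32 = 14950095.84.
Divide by N: 14950095.84 / 209376 = 71.4031... → 71.40.

71.40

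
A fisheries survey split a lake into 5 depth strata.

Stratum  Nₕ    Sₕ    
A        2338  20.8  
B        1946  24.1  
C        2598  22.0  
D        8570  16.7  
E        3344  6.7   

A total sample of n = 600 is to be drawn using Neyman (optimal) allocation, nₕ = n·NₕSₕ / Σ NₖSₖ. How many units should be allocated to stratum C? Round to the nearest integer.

A: NₕSₕ = 2338·20.8 = 48630.4
B: NₕSₕ = 1946·24.1 = 46898.6
C: NₕSₕ = 2598·22.0 = 57156
D: NₕSₕ = 8570·16.7 = 143119
E: NₕSₕ = 3344·6.7 = 22404.8
Σ NₕSₕ = 318208.8.
n_C = 600·57156/318208.8 = 107.771... → 108.

108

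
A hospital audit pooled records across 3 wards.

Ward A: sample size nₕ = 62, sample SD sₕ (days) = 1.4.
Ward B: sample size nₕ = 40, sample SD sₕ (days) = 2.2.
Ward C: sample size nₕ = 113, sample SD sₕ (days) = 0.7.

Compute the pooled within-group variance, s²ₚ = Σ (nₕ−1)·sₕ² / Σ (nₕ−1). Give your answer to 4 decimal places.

A: (62−1)·1.4² = 61·1.96 = 119.56
B: (40−1)·2.2² = 39·4.84 = 188.76
C: (113−1)·0.7² = 112·0.49 = 54.88
Numerator = 363.2; denominator = Σ(nₕ−1) = 212.
s²ₚ = 363.2/212 = 1.713208... → 1.7132.

1.7132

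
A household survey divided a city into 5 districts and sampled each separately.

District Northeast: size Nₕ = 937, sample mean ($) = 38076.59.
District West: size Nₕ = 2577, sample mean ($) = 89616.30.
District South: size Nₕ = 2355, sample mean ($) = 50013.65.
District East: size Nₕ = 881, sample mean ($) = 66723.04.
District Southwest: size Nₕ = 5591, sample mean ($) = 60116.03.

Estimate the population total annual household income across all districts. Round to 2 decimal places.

779292837.65

Estimate total by summing Nₕ·x̄ₕ over strata.
937·38076.59 + 2577·89616.30 + 2355·50013.65 + 881·66723.04 + 5591·60116.03 = 35677764.83 + 230941205.1 + 117782145.75 + 58782998.24 + 336108723.73 = 779292837.65.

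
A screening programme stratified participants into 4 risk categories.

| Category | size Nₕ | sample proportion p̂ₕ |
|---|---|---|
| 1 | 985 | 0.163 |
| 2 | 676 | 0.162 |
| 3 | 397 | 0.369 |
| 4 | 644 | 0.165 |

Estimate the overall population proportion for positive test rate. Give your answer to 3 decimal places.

0.193

N = 985 + 676 + 397 + 644 = 2702.
Overall proportion = Σ (Nₕ/N)·p̂ₕ.
Σ Nₕp̂ₕ = 160.555 + 109.512 + 146.493 + 106.26 = 522.82.
522.82 / 2702 = 0.19349... → 0.193.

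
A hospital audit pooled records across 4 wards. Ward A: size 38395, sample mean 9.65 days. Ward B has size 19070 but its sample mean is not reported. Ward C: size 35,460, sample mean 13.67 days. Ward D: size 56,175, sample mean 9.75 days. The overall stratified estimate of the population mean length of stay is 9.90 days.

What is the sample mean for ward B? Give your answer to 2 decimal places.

3.84

N = 38395 + 19070 + 35460 + 56175 = 149100.
Overall total = μ·N = 9.90·149100 = 1476090.
Subtract the known strata: 38395·9.65 + 35460·13.67 + 56175·9.75 = 1402956.2.
Remaining total for ward B: 1476090 − 1402956.2 = 73133.8.
Divide by its size: 73133.8 / 19070 = 3.8350... → 3.84.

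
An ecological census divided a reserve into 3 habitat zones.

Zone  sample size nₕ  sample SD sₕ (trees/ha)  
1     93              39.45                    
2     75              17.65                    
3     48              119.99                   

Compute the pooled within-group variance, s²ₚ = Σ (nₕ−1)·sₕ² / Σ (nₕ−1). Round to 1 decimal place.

1: (93−1)·39.45² = 92·1556.3025 = 143179.83
2: (75−1)·17.65² = 74·311.5225 = 23052.665
3: (48−1)·119.99² = 47·14397.6001 = 676687.2047
Numerator = 842919.6997; denominator = Σ(nₕ−1) = 213.
s²ₚ = 842919.6997/213 = 3957.369... → 3957.4.

3957.4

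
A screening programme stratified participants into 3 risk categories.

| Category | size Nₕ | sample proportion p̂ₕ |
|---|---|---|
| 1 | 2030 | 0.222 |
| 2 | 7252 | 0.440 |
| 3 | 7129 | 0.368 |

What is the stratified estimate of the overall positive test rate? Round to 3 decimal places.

N = 2030 + 7252 + 7129 = 16411.
Overall proportion = Σ (Nₕ/N)·p̂ₕ.
Σ Nₕp̂ₕ = 450.66 + 3190.88 + 2623.472 = 6265.012.
6265.012 / 16411 = 0.38176... → 0.382.

0.382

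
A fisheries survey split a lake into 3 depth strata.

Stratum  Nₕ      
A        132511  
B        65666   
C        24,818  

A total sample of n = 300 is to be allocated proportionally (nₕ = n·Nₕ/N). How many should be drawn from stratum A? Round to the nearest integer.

N = 132511 + 65666 + 24818 = 222995.
n_A = 300·132511/222995 = 178.270... → 178.

178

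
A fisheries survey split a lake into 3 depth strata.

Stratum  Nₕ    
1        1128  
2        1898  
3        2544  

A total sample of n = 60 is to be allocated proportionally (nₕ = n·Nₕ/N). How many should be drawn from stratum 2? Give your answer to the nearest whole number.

N = 1128 + 1898 + 2544 = 5570.
n_2 = 60·1898/5570 = 20.445... → 20.

20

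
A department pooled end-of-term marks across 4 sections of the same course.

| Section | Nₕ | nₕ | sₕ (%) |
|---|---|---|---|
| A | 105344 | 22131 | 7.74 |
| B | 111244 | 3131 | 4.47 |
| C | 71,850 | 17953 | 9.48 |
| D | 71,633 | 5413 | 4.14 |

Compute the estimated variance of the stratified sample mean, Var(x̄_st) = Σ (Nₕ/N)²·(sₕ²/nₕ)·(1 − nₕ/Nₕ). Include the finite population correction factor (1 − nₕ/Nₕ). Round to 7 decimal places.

0.0010404

N = 360071. Term for each stratum: Wₕ²sₕ²/nₕ·(1−nₕ/Nₕ).
Var(x̄_st) = 0.0001830230 + 0.0005919843 + 0.0001495184 + 0.0001158480 = 0.0010403737 → 0.0010404.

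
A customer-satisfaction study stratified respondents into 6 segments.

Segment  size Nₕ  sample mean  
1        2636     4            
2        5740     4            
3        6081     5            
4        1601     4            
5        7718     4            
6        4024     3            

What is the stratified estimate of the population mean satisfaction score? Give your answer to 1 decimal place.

x̄_st = (Σ Nₕx̄ₕ) / (Σ Nₕ) = (2636·4 + 5740·4 + 6081·5 + 1601·4 + 7718·4 + 4024·3) / 27800
= 113257 / 27800 = 4.074... → 4.1.

4.1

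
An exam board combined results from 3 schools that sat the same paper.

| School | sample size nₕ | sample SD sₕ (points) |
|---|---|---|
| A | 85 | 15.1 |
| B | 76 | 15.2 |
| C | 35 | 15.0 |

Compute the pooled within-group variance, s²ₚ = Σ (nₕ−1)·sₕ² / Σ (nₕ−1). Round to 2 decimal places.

Degrees of freedom: 84 + 75 + 34 = 193.
Σ(nₕ−1)sₕ² = 84·228.01 + 75·231.04 + 34·225 = 44130.84.
s²ₚ = 44130.84 / 193 = 228.6572... → 228.66.

228.66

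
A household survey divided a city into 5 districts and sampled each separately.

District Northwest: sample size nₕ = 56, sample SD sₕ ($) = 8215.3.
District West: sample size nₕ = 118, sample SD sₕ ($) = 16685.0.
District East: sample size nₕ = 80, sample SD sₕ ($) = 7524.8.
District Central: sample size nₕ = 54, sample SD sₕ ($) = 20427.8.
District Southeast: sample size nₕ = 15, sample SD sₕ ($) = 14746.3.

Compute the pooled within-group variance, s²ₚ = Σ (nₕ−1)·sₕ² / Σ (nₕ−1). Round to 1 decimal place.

207288434.5

Northwest: (56−1)·8215.3² = 55·67491154.09 = 3712013474.95
West: (118−1)·16685.0² = 117·278389225 = 32571539325
East: (80−1)·7524.8² = 79·56622615.04 = 4473186588.16
Central: (54−1)·20427.8² = 53·417295012.84 = 22116635680.52
Southeast: (15−1)·14746.3² = 14·217453363.69 = 3044347091.66
Numerator = 65917722160.29; denominator = Σ(nₕ−1) = 318.
s²ₚ = 65917722160.29/318 = 207288434.466... → 207288434.5.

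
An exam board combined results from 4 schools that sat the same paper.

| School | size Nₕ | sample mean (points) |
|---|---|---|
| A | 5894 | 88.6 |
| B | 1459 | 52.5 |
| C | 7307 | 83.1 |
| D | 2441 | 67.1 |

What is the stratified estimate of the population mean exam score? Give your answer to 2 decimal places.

80.10

N = 17101; weights Wₕ = Nₕ/N = (0.3447, 0.0853, 0.4273, 0.1427).
x̄_st = Σ Wₕ·x̄ₕ = 0.3447·88.6 + 0.0853·52.5 + 0.4273·83.1 + 0.1427·67.1 ≈ 80.1011...
→ 80.10.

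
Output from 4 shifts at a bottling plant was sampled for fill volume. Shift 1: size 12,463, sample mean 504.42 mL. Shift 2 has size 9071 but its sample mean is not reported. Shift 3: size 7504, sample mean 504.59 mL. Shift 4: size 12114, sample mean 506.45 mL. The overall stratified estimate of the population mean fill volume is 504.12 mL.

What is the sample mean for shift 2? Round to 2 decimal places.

N = 12463 + 9071 + 7504 + 12114 = 41152.
Overall total = μ·N = 504.12·41152 = 20745546.24.
Subtract the known strata: 12463·504.42 + 7504·504.59 + 12114·506.45 = 16208165.12.
Remaining total for shift 2: 20745546.24 − 16208165.12 = 4537381.12.
Divide by its size: 4537381.12 / 9071 = 500.2074... → 500.21.

500.21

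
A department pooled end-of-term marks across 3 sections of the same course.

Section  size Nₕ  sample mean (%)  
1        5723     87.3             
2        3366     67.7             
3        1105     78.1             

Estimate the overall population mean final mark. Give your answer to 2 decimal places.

N = 5723 + 3366 + 1105 = 10194.
Overall mean = Σ (Nₕ/N)·x̄ₕ — weight by population share, not a simple average.
Σ Nₕx̄ₕ = 5723·87.3 + 3366·67.7 + 1105·78.1 = 499617.9 + 227878.2 + 86300.5 = 813796.6.
Divide by N: 813796.6 / 10194 = 79.8309... → 79.83.

79.83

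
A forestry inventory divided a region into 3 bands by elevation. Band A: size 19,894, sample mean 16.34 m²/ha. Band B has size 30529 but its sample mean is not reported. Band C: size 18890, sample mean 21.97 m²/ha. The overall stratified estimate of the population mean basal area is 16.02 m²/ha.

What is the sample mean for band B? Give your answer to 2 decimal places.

12.13

Σ Nₕx̄ₕ = N·μ, so 30529·x̄_B = 69313·16.02 − (19894·16.34 + 18890·21.97).
= 1110394.26 − 740081.26 = 370313.
x̄_B = 370313 / 30529 = 12.1299... → 12.13.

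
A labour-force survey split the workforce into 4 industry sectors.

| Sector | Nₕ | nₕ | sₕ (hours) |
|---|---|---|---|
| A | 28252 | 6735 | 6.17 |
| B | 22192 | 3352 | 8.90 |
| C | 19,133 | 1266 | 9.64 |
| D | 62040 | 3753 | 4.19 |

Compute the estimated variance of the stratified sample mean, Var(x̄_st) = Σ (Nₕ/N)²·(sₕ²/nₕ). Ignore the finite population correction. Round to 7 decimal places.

N = 131617. Term for each stratum: Wₕ²sₕ²/nₕ.
Var(x̄_st) = 0.0002604397 + 0.0006718076 + 0.0015511812 + 0.0010393674 = 0.0035227959 → 0.0035228.

0.0035228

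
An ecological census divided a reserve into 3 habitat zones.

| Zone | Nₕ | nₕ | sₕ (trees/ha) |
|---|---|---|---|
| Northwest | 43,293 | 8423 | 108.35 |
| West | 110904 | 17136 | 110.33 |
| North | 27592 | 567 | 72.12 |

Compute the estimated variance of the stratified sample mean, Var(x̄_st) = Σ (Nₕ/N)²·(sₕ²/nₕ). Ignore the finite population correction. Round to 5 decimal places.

N = 181789; Wₕ = Nₕ/N.
zone Northwest: (43293/181789)²·108.35²/8423 = 0.07904806
zone West: (110904/181789)²·110.33²/17136 = 0.26438512
zone North: (27592/181789)²·72.12²/567 = 0.21132921
Sum = 0.55476239 → 0.55476.

0.55476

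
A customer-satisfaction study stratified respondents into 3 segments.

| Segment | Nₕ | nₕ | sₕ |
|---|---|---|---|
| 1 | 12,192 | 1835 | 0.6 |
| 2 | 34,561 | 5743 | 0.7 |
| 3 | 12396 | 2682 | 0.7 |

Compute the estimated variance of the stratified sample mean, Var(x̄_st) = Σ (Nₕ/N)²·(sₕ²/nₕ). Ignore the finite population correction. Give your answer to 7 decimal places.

N = 59149; Wₕ = Nₕ/N.
segment 1: (12192/59149)²·0.6²/1835 = 0.0000083353
segment 2: (34561/59149)²·0.7²/5743 = 0.0000291296
segment 3: (12396/59149)²·0.7²/2682 = 0.0000080243
Sum = 0.0000454892 → 0.0000455.

0.0000455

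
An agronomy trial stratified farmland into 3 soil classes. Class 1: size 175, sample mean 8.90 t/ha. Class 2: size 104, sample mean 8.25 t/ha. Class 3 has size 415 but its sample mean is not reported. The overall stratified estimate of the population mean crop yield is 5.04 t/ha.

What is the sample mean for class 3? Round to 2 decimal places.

N = 175 + 104 + 415 = 694.
Overall total = μ·N = 5.04·694 = 3497.76.
Subtract the known strata: 175·8.90 + 104·8.25 = 2415.5.
Remaining total for class 3: 3497.76 − 2415.5 = 1082.26.
Divide by its size: 1082.26 / 415 = 2.6079... → 2.61.

2.61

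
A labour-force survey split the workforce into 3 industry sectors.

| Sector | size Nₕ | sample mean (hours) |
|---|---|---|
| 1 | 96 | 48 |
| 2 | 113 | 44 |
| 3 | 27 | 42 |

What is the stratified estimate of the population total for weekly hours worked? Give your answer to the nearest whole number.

1: 96·48 = 4608
2: 113·44 = 4972
3: 27·42 = 1134
τ̂ = Σ Nₕx̄ₕ = 10714.

10714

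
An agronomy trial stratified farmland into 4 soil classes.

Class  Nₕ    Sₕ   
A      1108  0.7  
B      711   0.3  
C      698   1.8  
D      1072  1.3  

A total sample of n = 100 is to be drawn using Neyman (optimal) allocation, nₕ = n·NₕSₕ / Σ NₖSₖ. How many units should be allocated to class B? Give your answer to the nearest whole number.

6

A: NₕSₕ = 1108·0.7 = 775.6
B: NₕSₕ = 711·0.3 = 213.3
C: NₕSₕ = 698·1.8 = 1256.4
D: NₕSₕ = 1072·1.3 = 1393.6
Σ NₕSₕ = 3638.9.
n_B = 100·213.3/3638.9 = 5.862... → 6.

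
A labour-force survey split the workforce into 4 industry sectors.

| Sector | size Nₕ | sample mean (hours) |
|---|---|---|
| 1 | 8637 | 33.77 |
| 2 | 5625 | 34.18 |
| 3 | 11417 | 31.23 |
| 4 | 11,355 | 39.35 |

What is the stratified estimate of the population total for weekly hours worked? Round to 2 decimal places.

1: 8637·33.77 = 291671.49
2: 5625·34.18 = 192262.5
3: 11417·31.23 = 356552.91
4: 11355·39.35 = 446819.25
τ̂ = Σ Nₕx̄ₕ = 1287306.15.

1287306.15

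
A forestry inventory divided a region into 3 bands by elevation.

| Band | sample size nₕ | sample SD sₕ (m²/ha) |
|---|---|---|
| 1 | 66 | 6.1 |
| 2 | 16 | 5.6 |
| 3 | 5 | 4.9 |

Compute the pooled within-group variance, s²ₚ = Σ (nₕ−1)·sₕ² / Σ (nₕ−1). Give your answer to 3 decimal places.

35.537

Degrees of freedom: 65 + 15 + 4 = 84.
Σ(nₕ−1)sₕ² = 65·37.21 + 15·31.36 + 4·24.01 = 2985.09.
s²ₚ = 2985.09 / 84 = 35.53679... → 35.537.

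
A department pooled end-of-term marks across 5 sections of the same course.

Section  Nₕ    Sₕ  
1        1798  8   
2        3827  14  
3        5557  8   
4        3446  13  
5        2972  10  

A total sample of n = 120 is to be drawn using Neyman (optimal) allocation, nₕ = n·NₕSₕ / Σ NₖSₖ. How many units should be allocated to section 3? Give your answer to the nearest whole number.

Σ NₕSₕ = 1798·8 + 3827·14 + 5557·8 + 3446·13 + 2972·10 = 186936.
Share for 3: 44456/186936 = 0.23781.
n_3 = 120 × 0.23781 = 28.538... → 29.

29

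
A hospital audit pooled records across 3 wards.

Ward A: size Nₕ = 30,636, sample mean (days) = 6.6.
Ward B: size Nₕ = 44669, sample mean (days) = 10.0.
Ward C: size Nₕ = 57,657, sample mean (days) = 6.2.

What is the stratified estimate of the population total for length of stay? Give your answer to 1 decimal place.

Population total = Σ Nₕ·x̄ₕ (each stratum's size times its mean).
30636·6.6 + 44669·10.0 + 57657·6.2 = 202197.6 + 446690 + 357473.4 = 1006361.0.

1006361.0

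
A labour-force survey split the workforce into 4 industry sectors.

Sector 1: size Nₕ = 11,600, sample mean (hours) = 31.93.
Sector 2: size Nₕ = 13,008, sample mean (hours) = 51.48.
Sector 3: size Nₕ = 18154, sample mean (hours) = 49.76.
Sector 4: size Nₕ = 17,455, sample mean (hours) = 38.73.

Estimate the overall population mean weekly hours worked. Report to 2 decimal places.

x̄_st = (Σ Nₕx̄ₕ) / (Σ Nₕ) = (11600·31.93 + 13008·51.48 + 18154·49.76 + 17455·38.73) / 60217
= 2619415.03 / 60217 = 43.4996... → 43.50.

43.50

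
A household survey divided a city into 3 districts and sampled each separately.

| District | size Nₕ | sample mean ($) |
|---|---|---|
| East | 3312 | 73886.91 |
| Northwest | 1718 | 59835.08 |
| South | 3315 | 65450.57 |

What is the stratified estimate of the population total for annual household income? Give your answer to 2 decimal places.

564478752.91

East: 3312·73886.91 = 244713445.92
Northwest: 1718·59835.08 = 102796667.44
South: 3315·65450.57 = 216968639.55
τ̂ = Σ Nₕx̄ₕ = 564478752.91.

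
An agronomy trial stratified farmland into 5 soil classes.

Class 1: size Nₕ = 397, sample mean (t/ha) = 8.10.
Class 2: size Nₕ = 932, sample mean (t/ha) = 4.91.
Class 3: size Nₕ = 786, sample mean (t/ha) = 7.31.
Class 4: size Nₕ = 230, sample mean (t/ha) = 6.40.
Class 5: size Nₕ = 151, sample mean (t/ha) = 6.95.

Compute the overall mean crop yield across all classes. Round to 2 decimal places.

6.43

N = 2496; weights Wₕ = Nₕ/N = (0.1591, 0.3734, 0.3149, 0.0921, 0.0605).
x̄_st = Σ Wₕ·x̄ₕ = 0.1591·8.10 + 0.3734·4.91 + 0.3149·7.31 + 0.0921·6.40 + 0.0605·6.95 ≈ 6.4339...
→ 6.43.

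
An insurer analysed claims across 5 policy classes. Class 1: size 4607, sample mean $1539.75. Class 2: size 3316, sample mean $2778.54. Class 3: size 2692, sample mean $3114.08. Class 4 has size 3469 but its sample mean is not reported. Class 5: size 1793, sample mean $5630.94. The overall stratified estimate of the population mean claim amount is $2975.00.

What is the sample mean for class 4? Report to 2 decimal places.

N = 4607 + 3316 + 2692 + 3469 + 1793 = 15877.
Overall total = μ·N = 2975.00·15877 = 47234075.
Subtract the known strata: 4607·1539.75 + 3316·2778.54 + 2692·3114.08 + 1793·5630.94 = 34786645.67.
Remaining total for class 4: 47234075 − 34786645.67 = 12447429.33.
Divide by its size: 12447429.33 / 3469 = 3588.1895... → 3588.19.

3588.19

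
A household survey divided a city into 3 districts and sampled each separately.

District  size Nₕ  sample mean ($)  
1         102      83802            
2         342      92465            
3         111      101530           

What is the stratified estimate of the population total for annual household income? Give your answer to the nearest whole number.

1: 102·83802 = 8547804
2: 342·92465 = 31623030
3: 111·101530 = 11269830
τ̂ = Σ Nₕx̄ₕ = 51440664.

51440664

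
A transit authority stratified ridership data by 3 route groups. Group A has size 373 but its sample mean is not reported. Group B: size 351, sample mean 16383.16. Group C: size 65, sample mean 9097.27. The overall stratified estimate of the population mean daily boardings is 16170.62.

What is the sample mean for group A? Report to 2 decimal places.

Σ Nₕx̄ₕ = N·μ, so 373·x̄_A = 789·16170.62 − (351·16383.16 + 65·9097.27).
= 12758619.18 − 6341811.71 = 6416807.47.
x̄_A = 6416807.47 / 373 = 17203.2372... → 17203.24.

17203.24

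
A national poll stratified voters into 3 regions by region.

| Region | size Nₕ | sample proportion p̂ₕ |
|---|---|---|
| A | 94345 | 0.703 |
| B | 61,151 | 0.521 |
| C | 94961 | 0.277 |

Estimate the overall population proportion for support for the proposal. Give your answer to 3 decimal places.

0.497

N = 94345 + 61151 + 94961 = 250457.
Overall proportion = Σ (Nₕ/N)·p̂ₕ.
Σ Nₕp̂ₕ = 66324.535 + 31859.671 + 26304.197 = 124488.403.
124488.403 / 250457 = 0.49705... → 0.497.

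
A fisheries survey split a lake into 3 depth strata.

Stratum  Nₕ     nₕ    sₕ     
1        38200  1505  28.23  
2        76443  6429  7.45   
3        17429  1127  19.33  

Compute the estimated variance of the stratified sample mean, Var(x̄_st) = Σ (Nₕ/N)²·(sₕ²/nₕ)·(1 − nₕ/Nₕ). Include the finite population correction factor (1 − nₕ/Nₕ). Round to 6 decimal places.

N = 132072. Term for each stratum: Wₕ²sₕ²/nₕ·(1−nₕ/Nₕ).
Var(x̄_st) = 0.042553374 + 0.002648928 + 0.005400471 = 0.050602774 → 0.050603.

0.050603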